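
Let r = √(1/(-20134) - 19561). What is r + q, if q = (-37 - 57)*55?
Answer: -5170 + 35*I*√6473141402/20134 ≈ -5170.0 + 139.86*I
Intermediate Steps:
q = -5170 (q = -94*55 = -5170)
r = 35*I*√6473141402/20134 (r = √(-1/20134 - 19561) = √(-393841175/20134) = 35*I*√6473141402/20134 ≈ 139.86*I)
r + q = 35*I*√6473141402/20134 - 5170 = -5170 + 35*I*√6473141402/20134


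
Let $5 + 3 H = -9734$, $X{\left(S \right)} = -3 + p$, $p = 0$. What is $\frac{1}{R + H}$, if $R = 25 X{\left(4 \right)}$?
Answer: $- \frac{3}{9964} \approx -0.00030108$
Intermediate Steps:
$X{\left(S \right)} = -3$ ($X{\left(S \right)} = -3 + 0 = -3$)
$H = - \frac{9739}{3}$ ($H = - \frac{5}{3} + \frac{1}{3} \left(-9734\right) = - \frac{5}{3} - \frac{9734}{3} = - \frac{9739}{3} \approx -3246.3$)
$R = -75$ ($R = 25 \left(-3\right) = -75$)
$\frac{1}{R + H} = \frac{1}{-75 - \frac{9739}{3}} = \frac{1}{- \frac{9964}{3}} = - \frac{3}{9964}$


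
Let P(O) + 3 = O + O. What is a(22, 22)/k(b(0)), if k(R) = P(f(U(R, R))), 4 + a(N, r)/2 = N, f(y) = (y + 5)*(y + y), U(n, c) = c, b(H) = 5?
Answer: 36/197 ≈ 0.18274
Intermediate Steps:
f(y) = 2*y*(5 + y) (f(y) = (5 + y)*(2*y) = 2*y*(5 + y))
P(O) = -3 + 2*O (P(O) = -3 + (O + O) = -3 + 2*O)
a(N, r) = -8 + 2*N
k(R) = -3 + 4*R*(5 + R) (k(R) = -3 + 2*(2*R*(5 + R)) = -3 + 4*R*(5 + R))
a(22, 22)/k(b(0)) = (-8 + 2*22)/(-3 + 4*5*(5 + 5)) = (-8 + 44)/(-3 + 4*5*10) = 36/(-3 + 200) = 36/197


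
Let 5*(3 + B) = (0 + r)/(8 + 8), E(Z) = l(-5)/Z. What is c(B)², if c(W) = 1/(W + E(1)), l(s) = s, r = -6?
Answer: 1600/104329 ≈ 0.015336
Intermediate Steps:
E(Z) = -5/Z
B = -123/40 (B = -3 + ((0 - 6)/(8 + 8))/5 = -3 + (-6/16)/5 = -3 + (-6*1/16)/5 = -3 + (⅕)*(-3/8) = -3 - 3/40 = -123/40 ≈ -3.0750)
c(W) = 1/(-5 + W) (c(W) = 1/(W - 5/1) = 1/(W - 5*1) = 1/(W - 5) = 1/(-5 + W))
c(B)² = (1/(-5 - 123/40))² = (1/(-323/40))² = (-40/323)² = 1600/104329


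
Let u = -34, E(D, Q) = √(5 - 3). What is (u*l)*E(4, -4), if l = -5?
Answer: 170*√2 ≈ 240.42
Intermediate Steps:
E(D, Q) = √2
(u*l)*E(4, -4) = (-34*(-5))*√2 = 170*√2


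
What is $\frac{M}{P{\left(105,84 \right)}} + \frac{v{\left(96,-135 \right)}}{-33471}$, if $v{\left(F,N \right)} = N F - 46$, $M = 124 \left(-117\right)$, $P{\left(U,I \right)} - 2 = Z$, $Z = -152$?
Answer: $\frac{81258028}{836775} \approx 97.109$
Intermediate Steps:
$P{\left(U,I \right)} = -150$ ($P{\left(U,I \right)} = 2 - 152 = -150$)
$M = -14508$
$v{\left(F,N \right)} = -46 + F N$ ($v{\left(F,N \right)} = F N - 46 = -46 + F N$)
$\frac{M}{P{\left(105,84 \right)}} + \frac{v{\left(96,-135 \right)}}{-33471} = - \frac{14508}{-150} + \frac{-46 + 96 \left(-135\right)}{-33471} = \left(-14508\right) \left(- \frac{1}{150}\right) + \left(-46 - 12960\right) \left(- \frac{1}{33471}\right) = \frac{2418}{25} - - \frac{13006}{33471} = \frac{2418}{25} + \frac{13006}{33471} = \frac{81258028}{836775}$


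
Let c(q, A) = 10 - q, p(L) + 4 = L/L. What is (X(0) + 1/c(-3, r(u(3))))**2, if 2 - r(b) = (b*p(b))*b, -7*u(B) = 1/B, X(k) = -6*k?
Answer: 1/169 ≈ 0.0059172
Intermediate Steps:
p(L) = -3 (p(L) = -4 + L/L = -4 + 1 = -3)
u(B) = -1/(7*B)
r(b) = 2 + 3*b**2 (r(b) = 2 - b*(-3)*b = 2 - (-3*b)*b = 2 - (-3)*b**2 = 2 + 3*b**2)
(X(0) + 1/c(-3, r(u(3))))**2 = (-6*0 + 1/(10 - 1*(-3)))**2 = (0 + 1/(10 + 3))**2 = (0 + 1/13)**2 = (1/13)**2 = 1/169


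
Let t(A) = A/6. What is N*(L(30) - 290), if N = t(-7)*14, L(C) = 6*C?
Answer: 5390/3 ≈ 1796.7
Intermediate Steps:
t(A) = A/6 (t(A) = A*(⅙) = A/6)
N = -49/3 (N = ((⅙)*(-7))*14 = -7/6*14 = -49/3 ≈ -16.333)
N*(L(30) - 290) = -49*(6*30 - 290)/3 = -49*(180 - 290)/3 = -49/3*(-110) = 5390/3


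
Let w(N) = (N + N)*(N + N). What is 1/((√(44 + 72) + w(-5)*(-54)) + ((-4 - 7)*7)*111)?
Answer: -13947/194518693 - 2*√29/194518693 ≈ -7.1755e-5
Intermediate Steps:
w(N) = 4*N² (w(N) = (2*N)*(2*N) = 4*N²)
1/((√(44 + 72) + w(-5)*(-54)) + ((-4 - 7)*7)*111) = 1/((√(44 + 72) + (4*(-5)²)*(-54)) + ((-4 - 7)*7)*111) = 1/((√116 + (4*25)*(-54)) - 11*7*111) = 1/((2*√29 + 100*(-54)) - 77*111) = 1/((2*√29 - 5400) - 8547) = 1/((-5400 + 2*√29) - 8547) = 1/(-13947 + 2*√29)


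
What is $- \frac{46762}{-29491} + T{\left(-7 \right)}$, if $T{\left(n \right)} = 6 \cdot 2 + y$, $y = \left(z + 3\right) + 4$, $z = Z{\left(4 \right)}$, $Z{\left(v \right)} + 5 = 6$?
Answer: $\frac{636582}{29491} \approx 21.586$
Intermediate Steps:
$Z{\left(v \right)} = 1$ ($Z{\left(v \right)} = -5 + 6 = 1$)
$z = 1$
$y = 8$ ($y = \left(1 + 3\right) + 4 = 4 + 4 = 8$)
$T{\left(n \right)} = 20$ ($T{\left(n \right)} = 6 \cdot 2 + 8 = 12 + 8 = 20$)
$- \frac{46762}{-29491} + T{\left(-7 \right)} = - \frac{46762}{-29491} + 20 = \left(-46762\right) \left(- \frac{1}{29491}\right) + 20 = \frac{46762}{29491} + 20 = \frac{636582}{29491}$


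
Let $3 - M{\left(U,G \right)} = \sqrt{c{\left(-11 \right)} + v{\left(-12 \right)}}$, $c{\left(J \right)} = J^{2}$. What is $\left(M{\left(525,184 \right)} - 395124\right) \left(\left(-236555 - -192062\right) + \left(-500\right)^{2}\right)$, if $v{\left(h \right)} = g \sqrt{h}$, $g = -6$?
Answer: $-81200131347 - 205507 \sqrt{121 - 12 i \sqrt{3}} \approx -8.1202 \cdot 10^{10} + 1.9345 \cdot 10^{5} i$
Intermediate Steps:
$v{\left(h \right)} = - 6 \sqrt{h}$
$M{\left(U,G \right)} = 3 - \sqrt{121 - 12 i \sqrt{3}}$ ($M{\left(U,G \right)} = 3 - \sqrt{\left(-11\right)^{2} - 6 \sqrt{-12}} = 3 - \sqrt{121 - 6 \cdot 2 i \sqrt{3}} = 3 - \sqrt{121 - 12 i \sqrt{3}}$)
$\left(M{\left(525,184 \right)} - 395124\right) \left(\left(-236555 - -192062\right) + \left(-500\right)^{2}\right) = \left(\left(3 - \sqrt{121 - 12 i \sqrt{3}}\right) - 395124\right) \left(\left(-236555 - -192062\right) + \left(-500\right)^{2}\right) = \left(-395121 - \sqrt{121 - 12 i \sqrt{3}}\right) \left(\left(-236555 + 192062\right) + 250000\right) = \left(-395121 - \sqrt{121 - 12 i \sqrt{3}}\right) \left(-44493 + 250000\right) = \left(-395121 - \sqrt{121 - 12 i \sqrt{3}}\right) 205507 = -81200131347 - 205507 \sqrt{121 - 12 i \sqrt{3}}$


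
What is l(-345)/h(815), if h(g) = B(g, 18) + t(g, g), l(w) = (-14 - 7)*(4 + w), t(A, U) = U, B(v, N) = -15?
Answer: 7161/800 ≈ 8.9512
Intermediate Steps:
l(w) = -84 - 21*w (l(w) = -21*(4 + w) = -84 - 21*w)
h(g) = -15 + g
l(-345)/h(815) = (-84 - 21*(-345))/(-15 + 815) = (-84 + 7245)/800 = 7161*(1/800) = 7161/800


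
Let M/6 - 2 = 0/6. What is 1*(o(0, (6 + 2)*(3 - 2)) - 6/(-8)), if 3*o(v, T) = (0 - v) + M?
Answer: 19/4 ≈ 4.7500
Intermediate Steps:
M = 12 (M = 12 + 6*(0/6) = 12 + 6*(0*(⅙)) = 12 + 6*0 = 12 + 0 = 12)
o(v, T) = 4 - v/3 (o(v, T) = ((0 - v) + 12)/3 = (-v + 12)/3 = (12 - v)/3 = 4 - v/3)
1*(o(0, (6 + 2)*(3 - 2)) - 6/(-8)) = 1*((4 - ⅓*0) - 6/(-8)) = 1*((4 + 0) - 6*(-⅛)) = 1*(4 + ¾) = 1*(19/4) = 19/4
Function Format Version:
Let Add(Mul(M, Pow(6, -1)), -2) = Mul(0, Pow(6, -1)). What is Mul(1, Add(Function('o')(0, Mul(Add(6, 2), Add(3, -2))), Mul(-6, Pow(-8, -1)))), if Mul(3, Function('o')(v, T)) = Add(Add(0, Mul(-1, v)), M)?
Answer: Rational(19, 4) ≈ 4.7500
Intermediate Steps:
M = 12 (M = Add(12, Mul(6, Mul(0, Pow(6, -1)))) = Add(12, Mul(6, Mul(0, Rational(1, 6)))) = Add(12, Mul(6, 0)) = Add(12, 0) = 12)
Function('o')(v, T) = Add(4, Mul(Rational(-1, 3), v)) (Function('o')(v, T) = Mul(Rational(1, 3), Add(Add(0, Mul(-1, v)), 12)) = Mul(Rational(1, 3), Add(Mul(-1, v), 12)) = Mul(Rational(1, 3), Add(12, Mul(-1, v))) = Add(4, Mul(Rational(-1, 3), v)))
Mul(1, Add(Function('o')(0, Mul(Add(6, 2), Add(3, -2))), Mul(-6, Pow(-8, -1)))) = Mul(1, Add(Add(4, Mul(Rational(-1, 3), 0)), Mul(-6, Pow(-8, -1)))) = Mul(1, Add(Add(4, 0), Mul(-6, Rational(-1, 8)))) = Mul(1, Add(4, Rational(3, 4))) = Mul(1, Rational(19, 4)) = Rational(19, 4)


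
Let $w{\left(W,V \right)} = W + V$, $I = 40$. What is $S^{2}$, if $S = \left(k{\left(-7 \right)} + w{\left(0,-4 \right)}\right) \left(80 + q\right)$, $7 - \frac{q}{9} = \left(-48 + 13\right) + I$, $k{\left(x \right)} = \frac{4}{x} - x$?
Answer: $56644$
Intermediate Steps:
$w{\left(W,V \right)} = V + W$
$k{\left(x \right)} = - x + \frac{4}{x}$
$q = 18$ ($q = 63 - 9 \left(\left(-48 + 13\right) + 40\right) = 63 - 9 \left(-35 + 40\right) = 63 - 45 = 18$)
$S = 238$ ($S = \left(\left(\left(-1\right) \left(-7\right) + \frac{4}{-7}\right) + \left(-4 + 0\right)\right) \left(80 + 18\right) = \left(\left(7 + 4 \left(- \frac{1}{7}\right)\right) - 4\right) 98 = \left(\left(7 - \frac{4}{7}\right) - 4\right) 98 = \left(\frac{45}{7} - 4\right) 98 = \frac{17}{7} \cdot 98 = 238$)
$S^{2} = 238^{2} = 56644$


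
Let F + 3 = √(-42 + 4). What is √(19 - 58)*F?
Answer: I*√39*(-3 + I*√38) ≈ -38.497 - 18.735*I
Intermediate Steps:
F = -3 + I*√38 (F = -3 + √(-42 + 4) = -3 + √(-38) = -3 + I*√38 ≈ -3.0 + 6.1644*I)
√(19 - 58)*F = √(19 - 58)*(-3 + I*√38) = √(-39)*(-3 + I*√38) = (I*√39)*(-3 + I*√38) = I*√39*(-3 + I*√38)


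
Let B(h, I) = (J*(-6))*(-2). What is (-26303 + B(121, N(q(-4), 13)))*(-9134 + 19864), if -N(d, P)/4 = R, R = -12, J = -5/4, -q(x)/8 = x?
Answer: -282392140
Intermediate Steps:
q(x) = -8*x
J = -5/4 (J = -5*¼ = -5/4 ≈ -1.2500)
N(d, P) = 48 (N(d, P) = -4*(-12) = 48)
B(h, I) = -15 (B(h, I) = -5/4*(-6)*(-2) = (15/2)*(-2) = -15)
(-26303 + B(121, N(q(-4), 13)))*(-9134 + 19864) = (-26303 - 15)*(-9134 + 19864) = -26318*10730 = -282392140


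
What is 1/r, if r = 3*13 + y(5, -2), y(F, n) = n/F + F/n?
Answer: 10/361 ≈ 0.027701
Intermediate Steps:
y(F, n) = F/n + n/F
r = 361/10 (r = 3*13 + (5/(-2) - 2/5) = 39 + (5*(-½) - 2*⅕) = 39 + (-5/2 - ⅖) = 39 - 29/10 = 361/10 ≈ 36.100)
1/r = 1/(361/10) = 10/361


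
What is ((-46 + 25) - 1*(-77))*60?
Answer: 3360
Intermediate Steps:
((-46 + 25) - 1*(-77))*60 = (-21 + 77)*60 = 56*60 = 3360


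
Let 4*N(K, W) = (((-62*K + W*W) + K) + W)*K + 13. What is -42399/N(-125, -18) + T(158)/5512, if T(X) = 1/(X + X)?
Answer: 49233657899/287791066784 ≈ 0.17107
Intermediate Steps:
T(X) = 1/(2*X)
N(K, W) = 13/4 + K*(W + W**2 - 61*K)/4 (N(K, W) = ((((-62*K + W*W) + K) + W)*K + 13)/4 = ((((-62*K + W**2) + K) + W)*K + 13)/4 = ((((W**2 - 62*K) + K) + W)*K + 13)/4 = (((W**2 - 61*K) + W)*K + 13)/4 = ((W + W**2 - 61*K)*K + 13)/4 = (K*(W + W**2 - 61*K) + 13)/4 = (13 + K*(W + W**2 - 61*K))/4 = 13/4 + K*(W + W**2 - 61*K)/4)
-42399/N(-125, -18) + T(158)/5512 = -42399/(13/4 - 61/4*(-125)**2 + (1/4)*(-125)*(-18) + (1/4)*(-125)*(-18)**2) + ((1/2)/158)/5512 = -42399/(13/4 - 61/4*15625 + 1125/2 + (1/4)*(-125)*324) + ((1/2)*(1/158))*(1/5512) = -42399/(13/4 - 953125/4 + 1125/2 - 10125) + (1/316)*(1/5512) = -42399/(-495681/2) + 1/1741792 = -42399*(-2/495681) + 1/1741792 = 28266/165227 + 1/1741792 = 49233657899/287791066784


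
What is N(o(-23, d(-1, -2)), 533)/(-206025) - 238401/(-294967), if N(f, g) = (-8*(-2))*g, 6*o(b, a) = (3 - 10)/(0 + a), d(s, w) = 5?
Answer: 1136611889/1482209175 ≈ 0.76684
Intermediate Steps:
o(b, a) = -7/(6*a) (o(b, a) = ((3 - 10)/(0 + a))/6 = (-7/a)/6 = -7/(6*a))
N(f, g) = 16*g
N(o(-23, d(-1, -2)), 533)/(-206025) - 238401/(-294967) = (16*533)/(-206025) - 238401/(-294967) = 8528*(-1/206025) - 238401*(-1/294967) = -208/5025 + 238401/294967 = 1136611889/1482209175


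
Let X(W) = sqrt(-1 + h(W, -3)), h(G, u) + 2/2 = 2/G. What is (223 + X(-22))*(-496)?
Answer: -110608 - 496*I*sqrt(253)/11 ≈ -1.1061e+5 - 717.21*I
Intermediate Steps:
h(G, u) = -1 + 2/G
X(W) = sqrt(-1 + (2 - W)/W)
(223 + X(-22))*(-496) = (223 + sqrt(2)*sqrt((1 - 1*(-22))/(-22)))*(-496) = (223 + sqrt(2)*sqrt(-(1 + 22)/22))*(-496) = (223 + sqrt(2)*sqrt(-1/22*23))*(-496) = (223 + sqrt(2)*sqrt(-23/22))*(-496) = (223 + sqrt(2)*(I*sqrt(506)/22))*(-496) = (223 + I*sqrt(253)/11)*(-496) = -110608 - 496*I*sqrt(253)/11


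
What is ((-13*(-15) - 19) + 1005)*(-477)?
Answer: -563337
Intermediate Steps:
((-13*(-15) - 19) + 1005)*(-477) = ((195 - 19) + 1005)*(-477) = (176 + 1005)*(-477) = 1181*(-477) = -563337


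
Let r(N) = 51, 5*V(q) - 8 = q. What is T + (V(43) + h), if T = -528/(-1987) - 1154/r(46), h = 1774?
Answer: 892697027/506685 ≈ 1761.8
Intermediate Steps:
V(q) = 8/5 + q/5
T = -2266070/101337 (T = -528/(-1987) - 1154/51 = -528*(-1/1987) - 1154*1/51 = 528/1987 - 1154/51 = -2266070/101337 ≈ -22.362)
T + (V(43) + h) = -2266070/101337 + ((8/5 + (⅕)*43) + 1774) = -2266070/101337 + ((8/5 + 43/5) + 1774) = -2266070/101337 + (51/5 + 1774) = -2266070/101337 + 8921/5 = 892697027/506685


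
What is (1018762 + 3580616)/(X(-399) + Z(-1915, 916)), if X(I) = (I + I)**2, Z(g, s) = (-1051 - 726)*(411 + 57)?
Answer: -255521/10824 ≈ -23.607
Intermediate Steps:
Z(g, s) = -831636 (Z(g, s) = -1777*468 = -831636)
X(I) = 4*I**2 (X(I) = (2*I)**2 = 4*I**2)
(1018762 + 3580616)/(X(-399) + Z(-1915, 916)) = (1018762 + 3580616)/(4*(-399)**2 - 831636) = 4599378/(4*159201 - 831636) = 4599378/(636804 - 831636) = 4599378/(-194832) = 4599378*(-1/194832) = -255521/10824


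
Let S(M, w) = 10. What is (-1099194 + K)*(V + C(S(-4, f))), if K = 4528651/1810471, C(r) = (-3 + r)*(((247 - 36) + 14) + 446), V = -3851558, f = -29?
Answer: 7655462396586271503/1810471 ≈ 4.2284e+12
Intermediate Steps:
C(r) = -2013 + 671*r (C(r) = (-3 + r)*((211 + 14) + 446) = (-3 + r)*(225 + 446) = (-3 + r)*671 = -2013 + 671*r)
K = 4528651/1810471 (K = 4528651*(1/1810471) = 4528651/1810471 ≈ 2.5014)
(-1099194 + K)*(V + C(S(-4, f))) = (-1099194 + 4528651/1810471)*(-3851558 + (-2013 + 671*10)) = -1990054331723*(-3851558 + (-2013 + 6710))/1810471 = -1990054331723*(-3851558 + 4697)/1810471 = -1990054331723/1810471*(-3846861) = 7655462396586271503/1810471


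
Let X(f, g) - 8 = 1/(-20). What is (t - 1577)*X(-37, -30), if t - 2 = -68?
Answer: -261237/20 ≈ -13062.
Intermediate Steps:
t = -66 (t = 2 - 68 = -66)
X(f, g) = 159/20 (X(f, g) = 8 + 1/(-20) = 8 - 1/20 = 159/20)
(t - 1577)*X(-37, -30) = (-66 - 1577)*(159/20) = -1643*159/20 = -261237/20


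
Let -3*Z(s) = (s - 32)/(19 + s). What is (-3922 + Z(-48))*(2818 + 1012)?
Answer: -1307156020/87 ≈ -1.5025e+7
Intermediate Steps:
Z(s) = -(-32 + s)/(3*(19 + s)) (Z(s) = -(s - 32)/(3*(19 + s)) = -(-32 + s)/(3*(19 + s)))
(-3922 + Z(-48))*(2818 + 1012) = (-3922 + (32 - 1*(-48))/(3*(19 - 48)))*(2818 + 1012) = (-3922 + (⅓)*(32 + 48)/(-29))*3830 = (-3922 + (⅓)*(-1/29)*80)*3830 = (-3922 - 80/87)*3830 = -341294/87*3830 = -1307156020/87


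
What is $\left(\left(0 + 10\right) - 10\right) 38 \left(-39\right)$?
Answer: $0$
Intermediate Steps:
$\left(\left(0 + 10\right) - 10\right) 38 \left(-39\right) = \left(10 - 10\right) 38 \left(-39\right) = 0 \cdot 38 \left(-39\right) = 0 \left(-39\right) = 0$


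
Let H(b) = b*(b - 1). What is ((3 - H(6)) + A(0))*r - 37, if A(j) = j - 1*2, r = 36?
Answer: -1081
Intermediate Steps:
A(j) = -2 + j (A(j) = j - 2 = -2 + j)
H(b) = b*(-1 + b)
((3 - H(6)) + A(0))*r - 37 = ((3 - 6*(-1 + 6)) + (-2 + 0))*36 - 37 = ((3 - 6*5) - 2)*36 - 37 = ((3 - 1*30) - 2)*36 - 37 = ((3 - 30) - 2)*36 - 37 = (-27 - 2)*36 - 37 = -29*36 - 37 = -1044 - 37 = -1081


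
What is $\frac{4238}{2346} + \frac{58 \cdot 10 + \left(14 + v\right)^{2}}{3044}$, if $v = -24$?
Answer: $\frac{1811969}{892653} \approx 2.0299$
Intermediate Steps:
$\frac{4238}{2346} + \frac{58 \cdot 10 + \left(14 + v\right)^{2}}{3044} = \frac{4238}{2346} + \frac{58 \cdot 10 + \left(14 - 24\right)^{2}}{3044} = 4238 \cdot \frac{1}{2346} + \left(580 + \left(-10\right)^{2}\right) \frac{1}{3044} = \frac{2119}{1173} + \left(580 + 100\right) \frac{1}{3044} = \frac{2119}{1173} + 680 \cdot \frac{1}{3044} = \frac{2119}{1173} + \frac{170}{761} = \frac{1811969}{892653}$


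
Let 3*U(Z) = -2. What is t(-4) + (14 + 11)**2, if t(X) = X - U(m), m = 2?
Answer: 1865/3 ≈ 621.67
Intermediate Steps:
U(Z) = -2/3 (U(Z) = (1/3)*(-2) = -2/3)
t(X) = 2/3 + X (t(X) = X - 1*(-2/3) = X + 2/3 = 2/3 + X)
t(-4) + (14 + 11)**2 = (2/3 - 4) + (14 + 11)**2 = -10/3 + 25**2 = -10/3 + 625 = 1865/3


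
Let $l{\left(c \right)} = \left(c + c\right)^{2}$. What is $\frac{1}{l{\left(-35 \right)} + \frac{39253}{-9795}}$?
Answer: $\frac{9795}{47956247} \approx 0.00020425$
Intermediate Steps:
$l{\left(c \right)} = 4 c^{2}$ ($l{\left(c \right)} = \left(2 c\right)^{2} = 4 c^{2}$)
$\frac{1}{l{\left(-35 \right)} + \frac{39253}{-9795}} = \frac{1}{4 \left(-35\right)^{2} + \frac{39253}{-9795}} = \frac{1}{4 \cdot 1225 + 39253 \left(- \frac{1}{9795}\right)} = \frac{1}{4900 - \frac{39253}{9795}} = \frac{1}{\frac{47956247}{9795}} = \frac{9795}{47956247}$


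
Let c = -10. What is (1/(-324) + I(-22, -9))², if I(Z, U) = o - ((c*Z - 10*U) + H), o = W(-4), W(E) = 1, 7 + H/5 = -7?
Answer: 5996488969/104976 ≈ 57123.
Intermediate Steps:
H = -70 (H = -35 + 5*(-7) = -35 - 35 = -70)
o = 1
I(Z, U) = 71 + 10*U + 10*Z (I(Z, U) = 1 - ((-10*Z - 10*U) - 70) = 1 - ((-10*U - 10*Z) - 70) = 1 - (-70 - 10*U - 10*Z) = 1 + (70 + 10*U + 10*Z) = 71 + 10*U + 10*Z)
(1/(-324) + I(-22, -9))² = (1/(-324) + (71 + 10*(-9) + 10*(-22)))² = (-1/324 + (71 - 90 - 220))² = (-1/324 - 239)² = (-77437/324)² = 5996488969/104976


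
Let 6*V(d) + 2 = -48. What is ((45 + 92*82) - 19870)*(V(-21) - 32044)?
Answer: 1180904117/3 ≈ 3.9363e+8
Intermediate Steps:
V(d) = -25/3 (V(d) = -1/3 + (1/6)*(-48) = -1/3 - 8 = -25/3)
((45 + 92*82) - 19870)*(V(-21) - 32044) = ((45 + 92*82) - 19870)*(-25/3 - 32044) = ((45 + 7544) - 19870)*(-96157/3) = (7589 - 19870)*(-96157/3) = -12281*(-96157/3) = 1180904117/3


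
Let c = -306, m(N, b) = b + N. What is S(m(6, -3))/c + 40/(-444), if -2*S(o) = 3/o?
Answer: -2003/22644 ≈ -0.088456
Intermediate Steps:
m(N, b) = N + b
S(o) = -3/(2*o)
S(m(6, -3))/c + 40/(-444) = -3/(2*(6 - 3))/(-306) + 40/(-444) = -3/2/3*(-1/306) + 40*(-1/444) = -3/2*1/3*(-1/306) - 10/111 = -1/2*(-1/306) - 10/111 = 1/612 - 10/111 = -2003/22644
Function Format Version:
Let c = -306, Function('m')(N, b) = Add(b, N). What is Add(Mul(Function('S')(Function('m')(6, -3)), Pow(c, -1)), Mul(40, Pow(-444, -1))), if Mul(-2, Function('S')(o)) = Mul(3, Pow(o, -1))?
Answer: Rational(-2003, 22644) ≈ -0.088456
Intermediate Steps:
Function('m')(N, b) = Add(N, b)
Function('S')(o) = Mul(Rational(-3, 2), Pow(o, -1)) (Function('S')(o) = Mul(Rational(-1, 2), Mul(3, Pow(o, -1))) = Mul(Rational(-3, 2), Pow(o, -1)))
Add(Mul(Function('S')(Function('m')(6, -3)), Pow(c, -1)), Mul(40, Pow(-444, -1))) = Add(Mul(Mul(Rational(-3, 2), Pow(Add(6, -3), -1)), Pow(-306, -1)), Mul(40, Pow(-444, -1))) = Add(Mul(Mul(Rational(-3, 2), Pow(3, -1)), Rational(-1, 306)), Mul(40, Rational(-1, 444))) = Add(Mul(Mul(Rational(-3, 2), Rational(1, 3)), Rational(-1, 306)), Rational(-10, 111)) = Add(Mul(Rational(-1, 2), Rational(-1, 306)), Rational(-10, 111)) = Add(Rational(1, 612), Rational(-10, 111)) = Rational(-2003, 22644)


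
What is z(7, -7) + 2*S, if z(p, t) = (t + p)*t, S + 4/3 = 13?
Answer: 70/3 ≈ 23.333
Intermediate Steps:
S = 35/3 (S = -4/3 + 13 = 35/3 ≈ 11.667)
z(p, t) = t*(p + t) (z(p, t) = (p + t)*t = t*(p + t))
z(7, -7) + 2*S = -7*(7 - 7) + 2*(35/3) = -7*0 + 70/3 = 0 + 70/3 = 70/3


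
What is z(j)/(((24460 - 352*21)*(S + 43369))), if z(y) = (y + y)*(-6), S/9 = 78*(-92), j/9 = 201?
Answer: 5427/90524405 ≈ 5.9951e-5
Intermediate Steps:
j = 1809 (j = 9*201 = 1809)
S = -64584 (S = 9*(78*(-92)) = 9*(-7176) = -64584)
z(y) = -12*y (z(y) = (2*y)*(-6) = -12*y)
z(j)/(((24460 - 352*21)*(S + 43369))) = (-12*1809)/(((24460 - 352*21)*(-64584 + 43369))) = -21708*(-1/(21215*(24460 - 7392))) = -21708/(17068*(-21215)) = -21708/(-362097620) = -21708*(-1/362097620) = 5427/90524405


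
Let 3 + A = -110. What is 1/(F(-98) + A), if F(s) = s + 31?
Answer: -1/180 ≈ -0.0055556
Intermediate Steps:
F(s) = 31 + s
A = -113 (A = -3 - 110 = -113)
1/(F(-98) + A) = 1/((31 - 98) - 113) = 1/(-67 - 113) = 1/(-180) = -1/180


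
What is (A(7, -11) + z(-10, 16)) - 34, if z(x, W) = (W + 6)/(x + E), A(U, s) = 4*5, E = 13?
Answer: -20/3 ≈ -6.6667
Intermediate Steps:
A(U, s) = 20
z(x, W) = (6 + W)/(13 + x) (z(x, W) = (W + 6)/(x + 13) = (6 + W)/(13 + x))
(A(7, -11) + z(-10, 16)) - 34 = (20 + (6 + 16)/(13 - 10)) - 34 = (20 + 22/3) - 34 = 82/3 - 34 = -20/3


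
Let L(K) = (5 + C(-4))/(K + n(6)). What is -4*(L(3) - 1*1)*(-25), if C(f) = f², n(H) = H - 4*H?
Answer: -240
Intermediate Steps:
n(H) = -3*H
L(K) = 21/(-18 + K) (L(K) = (5 + (-4)²)/(K - 3*6) = (5 + 16)/(K - 18) = 21/(-18 + K))
-4*(L(3) - 1*1)*(-25) = -4*(21/(-18 + 3) - 1*1)*(-25) = -4*(21/(-15) - 1)*(-25) = -4*(21*(-1/15) - 1)*(-25) = -4*(-7/5 - 1)*(-25) = -4*(-12/5)*(-25) = (48/5)*(-25) = -240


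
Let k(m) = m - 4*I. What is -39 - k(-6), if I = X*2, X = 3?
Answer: -9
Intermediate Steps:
I = 6 (I = 3*2 = 6)
k(m) = -24 + m (k(m) = m - 4*6 = m - 24 = -24 + m)
-39 - k(-6) = -39 - (-24 - 6) = -39 - 1*(-30) = -39 + 30 = -9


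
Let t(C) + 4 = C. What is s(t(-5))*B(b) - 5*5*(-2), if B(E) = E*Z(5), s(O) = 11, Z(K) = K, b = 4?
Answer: 270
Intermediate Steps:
t(C) = -4 + C
B(E) = 5*E (B(E) = E*5 = 5*E)
s(t(-5))*B(b) - 5*5*(-2) = 11*(5*4) - 5*5*(-2) = 11*20 - 25*(-2) = 220 + 50 = 270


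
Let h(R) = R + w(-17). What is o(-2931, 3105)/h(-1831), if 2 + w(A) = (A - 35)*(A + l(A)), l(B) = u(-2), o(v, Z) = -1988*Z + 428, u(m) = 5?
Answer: 6172312/1209 ≈ 5105.3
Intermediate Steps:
o(v, Z) = 428 - 1988*Z
l(B) = 5
w(A) = -2 + (-35 + A)*(5 + A) (w(A) = -2 + (A - 35)*(A + 5) = -2 + (-35 + A)*(5 + A))
h(R) = 622 + R (h(R) = R + (-177 + (-17)² - 30*(-17)) = R + (-177 + 289 + 510) = R + 622 = 622 + R)
o(-2931, 3105)/h(-1831) = (428 - 1988*3105)/(622 - 1831) = (428 - 6172740)/(-1209) = -6172312*(-1/1209) = 6172312/1209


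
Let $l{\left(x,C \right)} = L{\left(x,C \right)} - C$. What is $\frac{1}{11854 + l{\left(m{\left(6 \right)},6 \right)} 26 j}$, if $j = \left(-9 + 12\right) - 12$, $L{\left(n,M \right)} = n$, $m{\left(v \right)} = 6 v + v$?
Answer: $\frac{1}{3430} \approx 0.00029154$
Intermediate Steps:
$m{\left(v \right)} = 7 v$
$l{\left(x,C \right)} = x - C$
$j = -9$ ($j = 3 - 12 = -9$)
$\frac{1}{11854 + l{\left(m{\left(6 \right)},6 \right)} 26 j} = \frac{1}{11854 + \left(7 \cdot 6 - 6\right) 26 \left(-9\right)} = \frac{1}{11854 + \left(42 - 6\right) 26 \left(-9\right)} = \frac{1}{11854 + 36 \cdot 26 \left(-9\right)} = \frac{1}{11854 + 936 \left(-9\right)} = \frac{1}{11854 - 8424} = \frac{1}{3430}$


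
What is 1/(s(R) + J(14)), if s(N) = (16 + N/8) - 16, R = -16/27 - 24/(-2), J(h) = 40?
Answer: 54/2237 ≈ 0.024139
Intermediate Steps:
R = 308/27 (R = -16*1/27 - 24*(-½) = -16/27 + 12 = 308/27 ≈ 11.407)
s(N) = N/8 (s(N) = (16 + N*(⅛)) - 16 = (16 + N/8) - 16 = N/8)
1/(s(R) + J(14)) = 1/((⅛)*(308/27) + 40) = 1/(77/54 + 40) = 1/(2237/54) = 54/2237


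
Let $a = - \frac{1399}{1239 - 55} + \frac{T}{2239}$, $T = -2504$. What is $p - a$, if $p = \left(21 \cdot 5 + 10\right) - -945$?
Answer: $\frac{2816131657}{2650976} \approx 1062.3$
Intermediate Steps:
$p = 1060$ ($p = \left(105 + 10\right) + 945 = 115 + 945 = 1060$)
$a = - \frac{6097097}{2650976}$ ($a = - \frac{1399}{1239 - 55} - \frac{2504}{2239} = - \frac{1399}{1184} - \frac{2504}{2239} = - \frac{6097097}{2650976} \approx -2.2999$)
$p - a = 1060 - - \frac{6097097}{2650976} = 1060 + \frac{6097097}{2650976} = \frac{2816131657}{2650976}$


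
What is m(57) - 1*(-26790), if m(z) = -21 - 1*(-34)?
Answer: 26803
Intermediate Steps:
m(z) = 13 (m(z) = -21 + 34 = 13)
m(57) - 1*(-26790) = 13 - 1*(-26790) = 13 + 26790 = 26803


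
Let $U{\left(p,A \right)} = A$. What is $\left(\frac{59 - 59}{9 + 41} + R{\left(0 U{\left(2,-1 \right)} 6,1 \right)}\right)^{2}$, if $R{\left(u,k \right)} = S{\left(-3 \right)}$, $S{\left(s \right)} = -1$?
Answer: $1$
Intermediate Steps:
$R{\left(u,k \right)} = -1$
$\left(\frac{59 - 59}{9 + 41} + R{\left(0 U{\left(2,-1 \right)} 6,1 \right)}\right)^{2} = \left(\frac{59 - 59}{9 + 41} - 1\right)^{2} = \left(\frac{0}{50} - 1\right)^{2} = \left(0 \cdot \frac{1}{50} - 1\right)^{2} = \left(0 - 1\right)^{2} = \left(-1\right)^{2} = 1$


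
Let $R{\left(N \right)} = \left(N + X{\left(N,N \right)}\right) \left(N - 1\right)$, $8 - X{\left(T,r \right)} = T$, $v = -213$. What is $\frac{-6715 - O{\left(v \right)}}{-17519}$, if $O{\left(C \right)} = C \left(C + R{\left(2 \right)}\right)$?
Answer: $\frac{50380}{17519} \approx 2.8757$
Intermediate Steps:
$X{\left(T,r \right)} = 8 - T$
$R{\left(N \right)} = -8 + 8 N$ ($R{\left(N \right)} = \left(N - \left(-8 + N\right)\right) \left(N - 1\right) = 8 \left(-1 + N\right) = -8 + 8 N$)
$O{\left(C \right)} = C \left(8 + C\right)$ ($O{\left(C \right)} = C \left(C + \left(-8 + 8 \cdot 2\right)\right) = C \left(C + \left(-8 + 16\right)\right) = C \left(C + 8\right) = C \left(8 + C\right)$)
$\frac{-6715 - O{\left(v \right)}}{-17519} = \frac{-6715 - - 213 \left(8 - 213\right)}{-17519} = \left(-6715 - \left(-213\right) \left(-205\right)\right) \left(- \frac{1}{17519}\right) = \left(-6715 - 43665\right) \left(- \frac{1}{17519}\right) = \left(-50380\right) \left(- \frac{1}{17519}\right) = \frac{50380}{17519}$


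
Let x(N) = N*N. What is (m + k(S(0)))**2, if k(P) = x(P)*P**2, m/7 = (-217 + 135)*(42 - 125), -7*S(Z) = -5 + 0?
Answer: 13084858649130489/5764801 ≈ 2.2698e+9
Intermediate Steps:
S(Z) = 5/7 (S(Z) = -(-5 + 0)/7 = -1/7*(-5) = 5/7)
x(N) = N**2
m = 47642 (m = 7*((-217 + 135)*(42 - 125)) = 7*(-82*(-83)) = 7*6806 = 47642)
k(P) = P**4 (k(P) = P**2*P**2 = P**4)
(m + k(S(0)))**2 = (47642 + (5/7)**4)**2 = (47642 + 625/2401)**2 = (114389067/2401)**2 = 13084858649130489/5764801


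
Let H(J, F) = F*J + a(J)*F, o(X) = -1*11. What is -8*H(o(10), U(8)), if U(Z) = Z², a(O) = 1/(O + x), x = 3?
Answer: 5696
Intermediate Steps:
a(O) = 1/(3 + O) (a(O) = 1/(O + 3) = 1/(3 + O))
o(X) = -11
H(J, F) = F*J + F/(3 + J)
-8*H(o(10), U(8)) = -8*8²*(1 - 11*(3 - 11))/(3 - 11) = -512*(1 - 11*(-8))/(-8) = -512*(-1)*(1 + 88)/8 = -512*(-1)*89/8 = -8*(-712) = 5696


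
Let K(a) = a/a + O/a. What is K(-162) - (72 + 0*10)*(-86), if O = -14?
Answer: 501640/81 ≈ 6193.1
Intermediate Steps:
K(a) = 1 - 14/a (K(a) = a/a - 14/a = 1 - 14/a)
K(-162) - (72 + 0*10)*(-86) = (-14 - 162)/(-162) - (72 + 0*10)*(-86) = -1/162*(-176) - (72 + 0)*(-86) = 88/81 - 72*(-86) = 88/81 - 1*(-6192) = 88/81 + 6192 = 501640/81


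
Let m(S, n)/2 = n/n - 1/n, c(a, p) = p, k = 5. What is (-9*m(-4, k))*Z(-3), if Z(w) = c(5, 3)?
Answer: -216/5 ≈ -43.200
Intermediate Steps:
m(S, n) = 2 - 2/n (m(S, n) = 2*(n/n - 1/n) = 2*(1 - 1/n) = 2 - 2/n)
Z(w) = 3
(-9*m(-4, k))*Z(-3) = -9*(2 - 2/5)*3 = -9*(2 - 2*⅕)*3 = -9*(2 - ⅖)*3 = -9*8/5*3 = -72/5*3 = -216/5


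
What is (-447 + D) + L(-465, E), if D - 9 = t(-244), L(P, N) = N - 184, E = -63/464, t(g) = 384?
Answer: -110495/464 ≈ -238.14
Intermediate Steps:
E = -63/464 (E = -63*1/464 = -63/464 ≈ -0.13578)
L(P, N) = -184 + N
D = 393 (D = 9 + 384 = 393)
(-447 + D) + L(-465, E) = (-447 + 393) + (-184 - 63/464) = -54 - 85439/464 = -110495/464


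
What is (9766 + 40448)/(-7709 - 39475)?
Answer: -8369/7864 ≈ -1.0642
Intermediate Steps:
(9766 + 40448)/(-7709 - 39475) = 50214/(-47184) = 50214*(-1/47184) = -8369/7864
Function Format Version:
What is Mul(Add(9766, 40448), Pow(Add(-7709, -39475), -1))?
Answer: Rational(-8369, 7864) ≈ -1.0642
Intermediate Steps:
Mul(Add(9766, 40448), Pow(Add(-7709, -39475), -1)) = Mul(50214, Pow(-47184, -1)) = Mul(50214, Rational(-1, 47184)) = Rational(-8369, 7864)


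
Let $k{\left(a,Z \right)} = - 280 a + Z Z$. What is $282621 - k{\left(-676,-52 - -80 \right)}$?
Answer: $92557$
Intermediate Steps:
$k{\left(a,Z \right)} = Z^{2} - 280 a$ ($k{\left(a,Z \right)} = - 280 a + Z^{2} = Z^{2} - 280 a$)
$282621 - k{\left(-676,-52 - -80 \right)} = 282621 - \left(\left(-52 - -80\right)^{2} - -189280\right) = 282621 - \left(\left(-52 + 80\right)^{2} + 189280\right) = 282621 - \left(28^{2} + 189280\right) = 282621 - \left(784 + 189280\right) = 282621 - 190064 = 92557$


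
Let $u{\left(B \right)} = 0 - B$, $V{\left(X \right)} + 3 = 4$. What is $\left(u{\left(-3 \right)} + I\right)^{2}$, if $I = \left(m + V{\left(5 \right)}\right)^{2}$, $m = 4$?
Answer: $784$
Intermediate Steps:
$V{\left(X \right)} = 1$ ($V{\left(X \right)} = -3 + 4 = 1$)
$I = 25$ ($I = \left(4 + 1\right)^{2} = 5^{2} = 25$)
$u{\left(B \right)} = - B$
$\left(u{\left(-3 \right)} + I\right)^{2} = \left(\left(-1\right) \left(-3\right) + 25\right)^{2} = \left(3 + 25\right)^{2} = 28^{2} = 784$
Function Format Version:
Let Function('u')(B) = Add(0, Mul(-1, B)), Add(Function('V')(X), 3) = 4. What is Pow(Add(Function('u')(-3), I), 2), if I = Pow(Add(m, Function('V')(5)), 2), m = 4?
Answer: 784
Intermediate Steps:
Function('V')(X) = 1 (Function('V')(X) = Add(-3, 4) = 1)
I = 25 (I = Pow(Add(4, 1), 2) = Pow(5, 2) = 25)
Function('u')(B) = Mul(-1, B)
Pow(Add(Function('u')(-3), I), 2) = Pow(Add(Mul(-1, -3), 25), 2) = Pow(Add(3, 25), 2) = Pow(28, 2) = 784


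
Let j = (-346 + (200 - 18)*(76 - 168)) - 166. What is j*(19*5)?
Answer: -1639320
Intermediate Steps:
j = -17256 (j = (-346 + 182*(-92)) - 166 = (-346 - 16744) - 166 = -17090 - 166 = -17256)
j*(19*5) = -327864*5 = -17256*95 = -1639320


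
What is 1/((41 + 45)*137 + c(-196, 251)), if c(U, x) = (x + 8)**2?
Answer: 1/78863 ≈ 1.2680e-5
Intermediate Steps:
c(U, x) = (8 + x)**2
1/((41 + 45)*137 + c(-196, 251)) = 1/((41 + 45)*137 + (8 + 251)**2) = 1/(86*137 + 259**2) = 1/(11782 + 67081) = 1/78863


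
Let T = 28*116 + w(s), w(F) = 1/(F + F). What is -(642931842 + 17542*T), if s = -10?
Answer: -6999073809/10 ≈ -6.9991e+8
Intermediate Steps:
w(F) = 1/(2*F)
T = 64959/20 (T = 28*116 + (½)/(-10) = 3248 + (½)*(-⅒) = 3248 - 1/20 = 64959/20 ≈ 3247.9)
-(642931842 + 17542*T) = -17542/(1/(64959/20 + 36651)) = -17542/(1/(797979/20)) = -17542/20/797979 = -17542*797979/20 = -6999073809/10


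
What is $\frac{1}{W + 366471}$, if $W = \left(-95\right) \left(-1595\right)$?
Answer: $\frac{1}{517996} \approx 1.9305 \cdot 10^{-6}$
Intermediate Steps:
$W = 151525$
$\frac{1}{W + 366471} = \frac{1}{151525 + 366471} = \frac{1}{517996}$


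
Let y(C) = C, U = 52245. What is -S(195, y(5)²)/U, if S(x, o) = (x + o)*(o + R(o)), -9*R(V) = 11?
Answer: -9416/94041 ≈ -0.10013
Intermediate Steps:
R(V) = -11/9 (R(V) = -⅑*11 = -11/9)
S(x, o) = (-11/9 + o)*(o + x) (S(x, o) = (x + o)*(o - 11/9) = (o + x)*(-11/9 + o) = (-11/9 + o)*(o + x))
-S(195, y(5)²)/U = -((5²)² - 11/9*5² - 11/9*195 + 5²*195)/52245 = -(25² - 11/9*25 - 715/3 + 25*195)/52245 = -(625 - 275/9 - 715/3 + 4875)/52245 = -47080/(9*52245) = -1*9416/94041 = -9416/94041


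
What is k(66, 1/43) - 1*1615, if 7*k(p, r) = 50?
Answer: -11255/7 ≈ -1607.9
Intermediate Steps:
k(p, r) = 50/7 (k(p, r) = (⅐)*50 = 50/7)
k(66, 1/43) - 1*1615 = 50/7 - 1*1615 = 50/7 - 1615 = -11255/7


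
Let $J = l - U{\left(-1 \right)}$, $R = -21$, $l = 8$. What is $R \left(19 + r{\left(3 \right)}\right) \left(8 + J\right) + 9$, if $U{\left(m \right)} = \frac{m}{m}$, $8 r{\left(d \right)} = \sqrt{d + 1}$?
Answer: $- \frac{24219}{4} \approx -6054.8$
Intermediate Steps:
$r{\left(d \right)} = \frac{\sqrt{1 + d}}{8}$ ($r{\left(d \right)} = \frac{\sqrt{d + 1}}{8} = \frac{\sqrt{1 + d}}{8}$)
$U{\left(m \right)} = 1$
$J = 7$ ($J = 8 - 1 = 7$)
$R \left(19 + r{\left(3 \right)}\right) \left(8 + J\right) + 9 = - 21 \left(19 + \frac{\sqrt{1 + 3}}{8}\right) \left(8 + 7\right) + 9 = - 21 \left(19 + \frac{\sqrt{4}}{8}\right) 15 + 9 = - 21 \left(19 + \frac{1}{8} \cdot 2\right) 15 + 9 = - 21 \left(19 + \frac{1}{4}\right) 15 + 9 = - 21 \cdot \frac{77}{4} \cdot 15 + 9 = \left(-21\right) \frac{1155}{4} + 9 = - \frac{24255}{4} + 9 = - \frac{24219}{4}$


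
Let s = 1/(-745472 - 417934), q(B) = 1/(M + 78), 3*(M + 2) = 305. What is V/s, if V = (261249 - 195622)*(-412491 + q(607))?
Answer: 16786321298316527400/533 ≈ 3.1494e+16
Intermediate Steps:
M = 299/3 (M = -2 + (1/3)*305 = -2 + 305/3 = 299/3 ≈ 99.667)
q(B) = 3/533 (q(B) = 1/(299/3 + 78) = 1/(533/3) = 3/533)
s = -1/1163406 (s = 1/(-1163406) = -1/1163406 ≈ -8.5955e-7)
V = -14428601277900/533 (V = (261249 - 195622)*(-412491 + 3/533) = 65627*(-219857700/533) = -14428601277900/533 ≈ -2.7071e+10)
V/s = -14428601277900/(533*(-1/1163406)) = -14428601277900/533*(-1163406) = 16786321298316527400/533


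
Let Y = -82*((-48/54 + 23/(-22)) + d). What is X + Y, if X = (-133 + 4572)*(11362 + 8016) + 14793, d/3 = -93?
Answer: 8519620390/99 ≈ 8.6057e+7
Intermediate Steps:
d = -279 (d = 3*(-93) = -279)
X = 86033735 (X = 4439*19378 + 14793 = 86018942 + 14793 = 86033735)
Y = 2280625/99 (Y = -82*((-48/54 + 23/(-22)) - 279) = -82*((-48*1/54 + 23*(-1/22)) - 279) = -82*((-8/9 - 23/22) - 279) = -82*(-383/198 - 279) = -82*(-55625/198) = 2280625/99 ≈ 23037.)
X + Y = 86033735 + 2280625/99 = 8519620390/99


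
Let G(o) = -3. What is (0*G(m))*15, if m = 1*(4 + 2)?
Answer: 0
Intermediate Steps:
m = 6 (m = 1*6 = 6)
(0*G(m))*15 = (0*(-3))*15 = 0*15 = 0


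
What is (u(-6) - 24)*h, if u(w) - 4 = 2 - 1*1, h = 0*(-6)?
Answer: 0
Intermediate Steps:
h = 0
u(w) = 5 (u(w) = 4 + (2 - 1*1) = 4 + (2 - 1) = 4 + 1 = 5)
(u(-6) - 24)*h = (5 - 24)*0 = -19*0 = 0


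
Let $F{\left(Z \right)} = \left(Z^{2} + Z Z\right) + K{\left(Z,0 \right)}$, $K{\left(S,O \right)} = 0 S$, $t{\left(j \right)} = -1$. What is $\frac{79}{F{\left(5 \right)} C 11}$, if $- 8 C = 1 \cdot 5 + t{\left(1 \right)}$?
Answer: $- \frac{79}{275} \approx -0.28727$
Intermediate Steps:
$K{\left(S,O \right)} = 0$
$C = - \frac{1}{2}$ ($C = - \frac{1 \cdot 5 - 1}{8} = - \frac{5 - 1}{8} = \left(- \frac{1}{8}\right) 4 = - \frac{1}{2} \approx -0.5$)
$F{\left(Z \right)} = 2 Z^{2}$ ($F{\left(Z \right)} = \left(Z^{2} + Z Z\right) + 0 = \left(Z^{2} + Z^{2}\right) + 0 = 2 Z^{2} + 0 = 2 Z^{2}$)
$\frac{79}{F{\left(5 \right)} C 11} = \frac{79}{2 \cdot 5^{2} \left(- \frac{1}{2}\right) 11} = \frac{79}{2 \cdot 25 \left(- \frac{1}{2}\right) 11} = \frac{79}{50 \left(- \frac{1}{2}\right) 11} = \frac{79}{\left(-25\right) 11} = \frac{79}{-275} = 79 \left(- \frac{1}{275}\right) = - \frac{79}{275}$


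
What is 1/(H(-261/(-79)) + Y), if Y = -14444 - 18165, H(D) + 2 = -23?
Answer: -1/32634 ≈ -3.0643e-5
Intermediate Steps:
H(D) = -25 (H(D) = -2 - 23 = -25)
Y = -32609
1/(H(-261/(-79)) + Y) = 1/(-25 - 32609) = 1/(-32634) = -1/32634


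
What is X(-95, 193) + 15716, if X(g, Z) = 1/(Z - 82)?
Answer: 1744477/111 ≈ 15716.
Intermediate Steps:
X(g, Z) = 1/(-82 + Z)
X(-95, 193) + 15716 = 1/(-82 + 193) + 15716 = 1/111 + 15716 = 1744477/111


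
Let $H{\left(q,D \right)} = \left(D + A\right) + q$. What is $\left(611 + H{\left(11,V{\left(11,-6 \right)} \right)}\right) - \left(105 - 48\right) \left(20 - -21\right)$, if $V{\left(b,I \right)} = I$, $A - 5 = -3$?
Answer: $-1719$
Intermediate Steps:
$A = 2$ ($A = 5 - 3 = 2$)
$H{\left(q,D \right)} = 2 + D + q$ ($H{\left(q,D \right)} = \left(D + 2\right) + q = \left(2 + D\right) + q = 2 + D + q$)
$\left(611 + H{\left(11,V{\left(11,-6 \right)} \right)}\right) - \left(105 - 48\right) \left(20 - -21\right) = \left(611 + \left(2 - 6 + 11\right)\right) - \left(105 - 48\right) \left(20 - -21\right) = \left(611 + 7\right) - 57 \left(20 + 21\right) = 618 - 57 \cdot 41 = 618 - 2337 = -1719$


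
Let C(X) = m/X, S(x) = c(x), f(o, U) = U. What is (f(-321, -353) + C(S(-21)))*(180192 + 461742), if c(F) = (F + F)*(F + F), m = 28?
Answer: -1586147588/7 ≈ -2.2659e+8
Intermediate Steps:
c(F) = 4*F² (c(F) = (2*F)*(2*F) = 4*F²)
S(x) = 4*x²
C(X) = 28/X
(f(-321, -353) + C(S(-21)))*(180192 + 461742) = (-353 + 28/((4*(-21)²)))*(180192 + 461742) = (-353 + 28/((4*441)))*641934 = (-353 + 28/1764)*641934 = (-353 + 28*(1/1764))*641934 = (-353 + 1/63)*641934 = -22238/63*641934 = -1586147588/7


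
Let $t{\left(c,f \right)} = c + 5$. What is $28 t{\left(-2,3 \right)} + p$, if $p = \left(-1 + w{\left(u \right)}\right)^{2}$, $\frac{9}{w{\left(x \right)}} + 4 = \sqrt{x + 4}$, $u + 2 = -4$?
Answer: $\frac{698 \sqrt{2} + 1343 i}{2 \left(4 \sqrt{2} + 7 i\right)} \approx 92.5 + 4.2426 i$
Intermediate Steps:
$u = -6$ ($u = -2 - 4 = -6$)
$t{\left(c,f \right)} = 5 + c$
$w{\left(x \right)} = \frac{9}{-4 + \sqrt{4 + x}}$ ($w{\left(x \right)} = \frac{9}{-4 + \sqrt{x + 4}} = \frac{9}{-4 + \sqrt{4 + x}}$)
$p = \left(-1 + \frac{9}{-4 + i \sqrt{2}}\right)^{2}$ ($p = \left(-1 + \frac{9}{-4 + \sqrt{4 - 6}}\right)^{2} = \left(-1 + \frac{9}{-4 + \sqrt{-2}}\right)^{2} = \left(-1 + \frac{9}{-4 + i \sqrt{2}}\right)^{2} \approx 8.5 + 4.2426 i$)
$28 t{\left(-2,3 \right)} + p = 28 \left(5 - 2\right) + \frac{\left(13 - i \sqrt{2}\right)^{2}}{\left(4 - i \sqrt{2}\right)^{2}} = 28 \cdot 3 + \frac{\left(13 - i \sqrt{2}\right)^{2}}{\left(4 - i \sqrt{2}\right)^{2}} = 84 + \frac{\left(13 - i \sqrt{2}\right)^{2}}{\left(4 - i \sqrt{2}\right)^{2}}$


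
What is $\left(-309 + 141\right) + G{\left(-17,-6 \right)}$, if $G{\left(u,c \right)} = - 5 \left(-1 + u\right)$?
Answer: $-78$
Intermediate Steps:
$G{\left(u,c \right)} = 5 - 5 u$
$\left(-309 + 141\right) + G{\left(-17,-6 \right)} = \left(-309 + 141\right) + \left(5 - -85\right) = -168 + \left(5 + 85\right) = -168 + 90 = -78$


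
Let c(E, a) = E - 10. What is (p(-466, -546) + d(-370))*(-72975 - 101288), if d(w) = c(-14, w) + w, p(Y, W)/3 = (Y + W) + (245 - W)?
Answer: 184195991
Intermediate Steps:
c(E, a) = -10 + E
p(Y, W) = 735 + 3*Y (p(Y, W) = 3*((Y + W) + (245 - W)) = 3*((W + Y) + (245 - W)) = 3*(245 + Y) = 735 + 3*Y)
d(w) = -24 + w (d(w) = (-10 - 14) + w = -24 + w)
(p(-466, -546) + d(-370))*(-72975 - 101288) = ((735 + 3*(-466)) + (-24 - 370))*(-72975 - 101288) = ((735 - 1398) - 394)*(-174263) = (-663 - 394)*(-174263) = -1057*(-174263) = 184195991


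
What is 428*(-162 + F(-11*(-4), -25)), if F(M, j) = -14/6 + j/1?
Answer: -243104/3 ≈ -81035.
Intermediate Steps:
F(M, j) = -7/3 + j (F(M, j) = -14*⅙ + j*1 = -7/3 + j)
428*(-162 + F(-11*(-4), -25)) = 428*(-162 + (-7/3 - 25)) = 428*(-162 - 82/3) = 428*(-568/3) = -243104/3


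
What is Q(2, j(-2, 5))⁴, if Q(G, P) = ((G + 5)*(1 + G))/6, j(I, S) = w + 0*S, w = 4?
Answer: 2401/16 ≈ 150.06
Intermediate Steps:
j(I, S) = 4 (j(I, S) = 4 + 0*S = 4 + 0 = 4)
Q(G, P) = (1 + G)*(5 + G)/6 (Q(G, P) = ((5 + G)*(1 + G))*(⅙) = ((1 + G)*(5 + G))*(⅙) = (1 + G)*(5 + G)/6)
Q(2, j(-2, 5))⁴ = (⅚ + 2 + (⅙)*2²)⁴ = (⅚ + 2 + (⅙)*4)⁴ = (⅚ + 2 + ⅔)⁴ = (7/2)⁴ = 2401/16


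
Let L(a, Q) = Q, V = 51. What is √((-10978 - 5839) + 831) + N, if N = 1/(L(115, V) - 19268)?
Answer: -1/19217 + I*√15986 ≈ -5.2037e-5 + 126.44*I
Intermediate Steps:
N = -1/19217 (N = 1/(51 - 19268) = 1/(-19217) = -1/19217 ≈ -5.2037e-5)
√((-10978 - 5839) + 831) + N = √((-10978 - 5839) + 831) - 1/19217 = √(-16817 + 831) - 1/19217 = √(-15986) - 1/19217 = I*√15986 - 1/19217 = -1/19217 + I*√15986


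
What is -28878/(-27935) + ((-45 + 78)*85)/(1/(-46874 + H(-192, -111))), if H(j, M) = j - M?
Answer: -3679284600747/27935 ≈ -1.3171e+8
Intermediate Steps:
-28878/(-27935) + ((-45 + 78)*85)/(1/(-46874 + H(-192, -111))) = -28878/(-27935) + ((-45 + 78)*85)/(1/(-46874 + (-192 - 1*(-111)))) = -28878*(-1/27935) + (33*85)/(1/(-46874 + (-192 + 111))) = 28878/27935 + 2805/(1/(-46874 - 81)) = 28878/27935 + 2805/(1/(-46955)) = 28878/27935 + 2805/(-1/46955) = 28878/27935 + 2805*(-46955) = 28878/27935 - 131708775 = -3679284600747/27935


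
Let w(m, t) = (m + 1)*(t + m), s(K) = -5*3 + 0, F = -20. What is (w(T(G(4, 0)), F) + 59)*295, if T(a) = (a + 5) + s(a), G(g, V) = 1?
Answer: 85845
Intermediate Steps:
s(K) = -15 (s(K) = -15 + 0 = -15)
T(a) = -10 + a (T(a) = (a + 5) - 15 = (5 + a) - 15 = -10 + a)
w(m, t) = (1 + m)*(m + t)
(w(T(G(4, 0)), F) + 59)*295 = (((-10 + 1) - 20 + (-10 + 1)² + (-10 + 1)*(-20)) + 59)*295 = ((-9 - 20 + (-9)² - 9*(-20)) + 59)*295 = ((-9 - 20 + 81 + 180) + 59)*295 = (232 + 59)*295 = 291*295 = 85845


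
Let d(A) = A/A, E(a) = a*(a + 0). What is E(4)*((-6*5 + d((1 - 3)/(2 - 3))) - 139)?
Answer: -2688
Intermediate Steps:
E(a) = a² (E(a) = a*a = a²)
d(A) = 1
E(4)*((-6*5 + d((1 - 3)/(2 - 3))) - 139) = 4²*((-6*5 + 1) - 139) = 16*((-30 + 1) - 139) = 16*(-29 - 139) = 16*(-168) = -2688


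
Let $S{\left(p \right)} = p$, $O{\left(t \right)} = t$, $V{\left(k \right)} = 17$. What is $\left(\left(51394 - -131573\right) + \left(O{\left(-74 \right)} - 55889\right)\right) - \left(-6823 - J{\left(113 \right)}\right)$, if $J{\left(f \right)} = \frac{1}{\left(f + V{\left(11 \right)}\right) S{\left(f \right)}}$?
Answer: $\frac{1965918631}{14690} \approx 1.3383 \cdot 10^{5}$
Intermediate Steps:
$J{\left(f \right)} = \frac{1}{f \left(17 + f\right)}$ ($J{\left(f \right)} = \frac{1}{\left(f + 17\right) f} = \frac{1}{\left(17 + f\right) f} = \frac{1}{f \left(17 + f\right)}$)
$\left(\left(51394 - -131573\right) + \left(O{\left(-74 \right)} - 55889\right)\right) - \left(-6823 - J{\left(113 \right)}\right) = \left(\left(51394 - -131573\right) - 55963\right) - \left(-6823 - \frac{1}{113 \left(17 + 113\right)}\right) = \left(\left(51394 + 131573\right) - 55963\right) - \left(-6823 - \frac{1}{14690}\right) = \left(182967 - 55963\right) + \left(\left(43207 + \frac{1}{113} \cdot \frac{1}{130}\right) - 36384\right) = 127004 + \left(\left(43207 + \frac{1}{14690}\right) - 36384\right) = 127004 + \left(\frac{634710831}{14690} - 36384\right) = 127004 + \frac{100229871}{14690} = \frac{1965918631}{14690}$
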